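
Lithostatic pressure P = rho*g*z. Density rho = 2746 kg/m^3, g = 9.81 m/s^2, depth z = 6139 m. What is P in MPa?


P = rho * g * z / 1e6
= 2746 * 9.81 * 6139 / 1e6
= 165373978.14 / 1e6
= 165.374 MPa

165.374


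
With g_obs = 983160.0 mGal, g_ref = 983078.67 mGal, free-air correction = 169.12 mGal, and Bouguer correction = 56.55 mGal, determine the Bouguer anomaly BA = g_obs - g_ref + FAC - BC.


BA = g_obs - g_ref + FAC - BC
= 983160.0 - 983078.67 + 169.12 - 56.55
= 193.9 mGal

193.9


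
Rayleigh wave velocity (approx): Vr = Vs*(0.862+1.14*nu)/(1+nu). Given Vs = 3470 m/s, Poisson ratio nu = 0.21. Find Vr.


Numerator factor = 0.862 + 1.14*0.21 = 1.1014
Denominator = 1 + 0.21 = 1.21
Vr = 3470 * 1.1014 / 1.21 = 3158.56 m/s

3158.56


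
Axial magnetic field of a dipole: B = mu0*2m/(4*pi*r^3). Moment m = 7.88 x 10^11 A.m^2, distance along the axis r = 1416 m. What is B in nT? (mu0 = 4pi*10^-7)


m = 7.88 x 10^11 = 788000000000 A.m^2
2m = 1576000000000 A.m^2
r^3 = 1416^3 = 2839159296
B = (4pi*10^-7) * 1576000000000 / (4*pi * 2839159296) * 1e9
= 1980460.008823 / 35677927946.74 * 1e9
= 55509.3898 nT

55509.3898


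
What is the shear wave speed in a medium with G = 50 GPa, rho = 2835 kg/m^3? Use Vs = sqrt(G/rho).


Convert G to Pa: G = 50e9 Pa
Compute G/rho = 50e9 / 2835 = 17636684.3034
Vs = sqrt(17636684.3034) = 4199.61 m/s

4199.61


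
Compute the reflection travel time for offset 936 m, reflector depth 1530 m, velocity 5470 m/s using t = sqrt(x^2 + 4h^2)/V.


x^2 + 4h^2 = 936^2 + 4*1530^2 = 876096 + 9363600 = 10239696
sqrt(10239696) = 3199.9525
t = 3199.9525 / 5470 = 0.585 s

0.585


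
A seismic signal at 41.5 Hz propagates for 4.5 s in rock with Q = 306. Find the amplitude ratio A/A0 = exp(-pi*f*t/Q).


pi*f*t/Q = pi*41.5*4.5/306 = 1.917296
A/A0 = exp(-1.917296) = 0.147004

0.147004


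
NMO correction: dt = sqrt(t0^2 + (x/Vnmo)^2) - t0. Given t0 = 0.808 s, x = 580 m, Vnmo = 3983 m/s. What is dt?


x/Vnmo = 580/3983 = 0.145619
(x/Vnmo)^2 = 0.021205
t0^2 = 0.652864
sqrt(0.652864 + 0.021205) = 0.821017
dt = 0.821017 - 0.808 = 0.013017

0.013017


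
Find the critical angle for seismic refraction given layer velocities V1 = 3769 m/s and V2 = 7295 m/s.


V1/V2 = 3769/7295 = 0.516655
theta_c = arcsin(0.516655) = 31.1082 degrees

31.1082


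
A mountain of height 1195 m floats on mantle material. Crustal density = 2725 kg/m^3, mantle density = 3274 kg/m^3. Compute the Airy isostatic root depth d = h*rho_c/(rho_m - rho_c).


rho_m - rho_c = 3274 - 2725 = 549
d = 1195 * 2725 / 549
= 3256375 / 549
= 5931.47 m

5931.47


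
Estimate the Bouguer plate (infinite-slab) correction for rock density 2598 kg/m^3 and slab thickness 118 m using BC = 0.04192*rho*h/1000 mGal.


BC = 0.04192 * rho * h / 1000
= 0.04192 * 2598 * 118 / 1000
= 12.8512 mGal

12.8512


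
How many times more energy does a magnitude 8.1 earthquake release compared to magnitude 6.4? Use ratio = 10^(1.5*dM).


M2 - M1 = 8.1 - 6.4 = 1.7
1.5 * 1.7 = 2.55
ratio = 10^2.55 = 354.81

354.81


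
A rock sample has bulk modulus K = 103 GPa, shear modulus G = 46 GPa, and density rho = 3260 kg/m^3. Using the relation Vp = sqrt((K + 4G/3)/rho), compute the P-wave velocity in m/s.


First compute the effective modulus:
K + 4G/3 = 103e9 + 4*46e9/3 = 164333333333.33 Pa
Then divide by density:
164333333333.33 / 3260 = 50408997.955 Pa/(kg/m^3)
Take the square root:
Vp = sqrt(50408997.955) = 7099.93 m/s

7099.93


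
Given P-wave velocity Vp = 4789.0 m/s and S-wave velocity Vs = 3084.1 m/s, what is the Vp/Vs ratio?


Vp/Vs = 4789.0 / 3084.1
= 1.5528

1.5528


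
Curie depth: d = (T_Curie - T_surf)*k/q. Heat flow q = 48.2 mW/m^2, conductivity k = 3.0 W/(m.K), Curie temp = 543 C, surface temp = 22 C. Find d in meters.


T_Curie - T_surf = 543 - 22 = 521 C
Convert q to W/m^2: 48.2 mW/m^2 = 0.0482 W/m^2
d = 521 * 3.0 / 0.0482 = 32427.39 m

32427.39


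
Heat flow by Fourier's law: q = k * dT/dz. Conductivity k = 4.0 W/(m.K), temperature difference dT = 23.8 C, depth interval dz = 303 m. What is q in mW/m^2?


q = k * dT / dz * 1000
= 4.0 * 23.8 / 303 * 1000
= 0.314191 * 1000
= 314.1914 mW/m^2

314.1914


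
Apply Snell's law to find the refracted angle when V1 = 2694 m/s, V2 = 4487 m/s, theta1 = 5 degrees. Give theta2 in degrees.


sin(theta1) = sin(5 deg) = 0.087156
sin(theta2) = V2/V1 * sin(theta1) = 4487/2694 * 0.087156 = 0.145163
theta2 = arcsin(0.145163) = 8.3467 degrees

8.3467


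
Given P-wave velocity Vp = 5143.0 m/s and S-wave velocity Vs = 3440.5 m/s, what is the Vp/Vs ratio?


Vp/Vs = 5143.0 / 3440.5
= 1.4948

1.4948


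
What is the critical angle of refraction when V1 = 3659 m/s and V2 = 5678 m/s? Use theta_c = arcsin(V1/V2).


V1/V2 = 3659/5678 = 0.644417
theta_c = arcsin(0.644417) = 40.122 degrees

40.122


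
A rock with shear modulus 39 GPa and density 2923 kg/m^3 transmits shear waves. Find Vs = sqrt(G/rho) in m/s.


Convert G to Pa: G = 39e9 Pa
Compute G/rho = 39e9 / 2923 = 13342456.3804
Vs = sqrt(13342456.3804) = 3652.73 m/s

3652.73


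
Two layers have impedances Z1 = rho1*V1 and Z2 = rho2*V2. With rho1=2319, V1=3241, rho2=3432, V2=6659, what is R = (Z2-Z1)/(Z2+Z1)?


Z1 = 2319 * 3241 = 7515879
Z2 = 3432 * 6659 = 22853688
R = (22853688 - 7515879) / (22853688 + 7515879) = 15337809 / 30369567 = 0.505

0.505


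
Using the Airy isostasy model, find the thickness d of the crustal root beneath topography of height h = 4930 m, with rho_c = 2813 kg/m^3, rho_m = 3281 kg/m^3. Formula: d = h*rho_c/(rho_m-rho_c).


rho_m - rho_c = 3281 - 2813 = 468
d = 4930 * 2813 / 468
= 13868090 / 468
= 29632.67 m

29632.67


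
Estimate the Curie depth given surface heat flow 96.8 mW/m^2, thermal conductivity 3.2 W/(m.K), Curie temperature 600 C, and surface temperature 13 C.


T_Curie - T_surf = 600 - 13 = 587 C
Convert q to W/m^2: 96.8 mW/m^2 = 0.0968 W/m^2
d = 587 * 3.2 / 0.0968 = 19404.96 m

19404.96


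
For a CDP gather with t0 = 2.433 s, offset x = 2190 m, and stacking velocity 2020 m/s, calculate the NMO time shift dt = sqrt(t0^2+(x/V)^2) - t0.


x/Vnmo = 2190/2020 = 1.084158
(x/Vnmo)^2 = 1.175399
t0^2 = 5.919489
sqrt(5.919489 + 1.175399) = 2.663623
dt = 2.663623 - 2.433 = 0.230623

0.230623


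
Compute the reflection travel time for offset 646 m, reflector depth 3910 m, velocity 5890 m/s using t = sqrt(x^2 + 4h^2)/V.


x^2 + 4h^2 = 646^2 + 4*3910^2 = 417316 + 61152400 = 61569716
sqrt(61569716) = 7846.6372
t = 7846.6372 / 5890 = 1.3322 s

1.3322


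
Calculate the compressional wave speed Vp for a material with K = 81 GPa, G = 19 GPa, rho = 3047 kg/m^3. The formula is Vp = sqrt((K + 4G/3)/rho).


First compute the effective modulus:
K + 4G/3 = 81e9 + 4*19e9/3 = 106333333333.33 Pa
Then divide by density:
106333333333.33 / 3047 = 34897713.5981 Pa/(kg/m^3)
Take the square root:
Vp = sqrt(34897713.5981) = 5907.43 m/s

5907.43


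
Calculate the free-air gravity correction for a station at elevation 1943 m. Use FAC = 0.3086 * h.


FAC = 0.3086 * h
= 0.3086 * 1943
= 599.6098 mGal

599.6098


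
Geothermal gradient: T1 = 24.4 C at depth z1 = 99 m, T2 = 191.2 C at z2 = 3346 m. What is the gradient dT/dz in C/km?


dT = 191.2 - 24.4 = 166.8 C
dz = 3346 - 99 = 3247 m
gradient = dT/dz * 1000 = 166.8/3247 * 1000 = 51.3705 C/km

51.3705


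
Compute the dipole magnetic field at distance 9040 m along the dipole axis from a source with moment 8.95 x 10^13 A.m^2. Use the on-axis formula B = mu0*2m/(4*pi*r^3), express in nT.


m = 8.95 x 10^13 = 89500000000000 A.m^2
2m = 179000000000000 A.m^2
r^3 = 9040^3 = 738763264000
B = (4pi*10^-7) * 179000000000000 / (4*pi * 738763264000) * 1e9
= 224938033.997029 / 9283572971697.67 * 1e9
= 24229.6834 nT

24229.6834


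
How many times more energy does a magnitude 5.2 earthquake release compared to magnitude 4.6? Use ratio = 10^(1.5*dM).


M2 - M1 = 5.2 - 4.6 = 0.6
1.5 * 0.6 = 0.9
ratio = 10^0.9 = 7.94

7.94


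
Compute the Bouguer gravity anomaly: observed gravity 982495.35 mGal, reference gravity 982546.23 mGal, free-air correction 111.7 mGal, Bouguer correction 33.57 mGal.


BA = g_obs - g_ref + FAC - BC
= 982495.35 - 982546.23 + 111.7 - 33.57
= 27.25 mGal

27.25


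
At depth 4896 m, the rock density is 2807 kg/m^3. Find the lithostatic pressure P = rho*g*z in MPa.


P = rho * g * z / 1e6
= 2807 * 9.81 * 4896 / 1e6
= 134819536.32 / 1e6
= 134.8195 MPa

134.8195


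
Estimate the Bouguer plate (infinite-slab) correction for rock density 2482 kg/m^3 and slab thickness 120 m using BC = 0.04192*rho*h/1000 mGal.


BC = 0.04192 * rho * h / 1000
= 0.04192 * 2482 * 120 / 1000
= 12.4855 mGal

12.4855


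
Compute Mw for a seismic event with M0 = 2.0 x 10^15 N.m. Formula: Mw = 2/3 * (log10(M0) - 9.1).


log10(M0) = log10(2.0 x 10^15) = 15.301
Mw = 2/3 * (15.301 - 9.1)
= 2/3 * 6.201
= 4.13

4.13


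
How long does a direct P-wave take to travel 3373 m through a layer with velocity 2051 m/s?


t = x / V
= 3373 / 2051
= 1.6446 s

1.6446


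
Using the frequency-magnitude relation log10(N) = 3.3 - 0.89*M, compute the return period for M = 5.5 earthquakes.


log10(N) = 3.3 - 0.89*5.5 = -1.595
N = 10^-1.595 = 0.02541
T = 1/N = 1/0.02541 = 39.355 years

39.355


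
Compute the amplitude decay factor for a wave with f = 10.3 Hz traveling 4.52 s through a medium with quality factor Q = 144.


pi*f*t/Q = pi*10.3*4.52/144 = 1.015694
A/A0 = exp(-1.015694) = 0.362151

0.362151


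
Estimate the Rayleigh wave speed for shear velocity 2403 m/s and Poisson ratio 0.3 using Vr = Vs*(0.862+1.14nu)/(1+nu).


Numerator factor = 0.862 + 1.14*0.3 = 1.204
Denominator = 1 + 0.3 = 1.3
Vr = 2403 * 1.204 / 1.3 = 2225.55 m/s

2225.55


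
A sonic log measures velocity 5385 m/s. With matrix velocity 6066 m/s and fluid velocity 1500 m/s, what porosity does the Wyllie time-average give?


1/V - 1/Vm = 1/5385 - 1/6066 = 2.085e-05
1/Vf - 1/Vm = 1/1500 - 1/6066 = 0.00050181
phi = 2.085e-05 / 0.00050181 = 0.0415

0.0415


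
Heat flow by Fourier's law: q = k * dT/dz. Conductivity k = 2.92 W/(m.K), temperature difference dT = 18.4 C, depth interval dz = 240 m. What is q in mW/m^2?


q = k * dT / dz * 1000
= 2.92 * 18.4 / 240 * 1000
= 0.223867 * 1000
= 223.8667 mW/m^2

223.8667


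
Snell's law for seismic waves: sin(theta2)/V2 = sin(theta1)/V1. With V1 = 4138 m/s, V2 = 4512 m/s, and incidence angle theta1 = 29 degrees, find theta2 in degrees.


sin(theta1) = sin(29 deg) = 0.48481
sin(theta2) = V2/V1 * sin(theta1) = 4512/4138 * 0.48481 = 0.528628
theta2 = arcsin(0.528628) = 31.9128 degrees

31.9128


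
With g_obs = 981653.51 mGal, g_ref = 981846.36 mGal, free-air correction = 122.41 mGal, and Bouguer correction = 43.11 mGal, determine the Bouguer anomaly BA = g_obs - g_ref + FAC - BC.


BA = g_obs - g_ref + FAC - BC
= 981653.51 - 981846.36 + 122.41 - 43.11
= -113.55 mGal

-113.55


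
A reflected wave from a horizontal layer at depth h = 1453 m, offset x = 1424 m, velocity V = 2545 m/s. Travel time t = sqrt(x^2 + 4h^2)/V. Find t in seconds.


x^2 + 4h^2 = 1424^2 + 4*1453^2 = 2027776 + 8444836 = 10472612
sqrt(10472612) = 3236.1415
t = 3236.1415 / 2545 = 1.2716 s

1.2716


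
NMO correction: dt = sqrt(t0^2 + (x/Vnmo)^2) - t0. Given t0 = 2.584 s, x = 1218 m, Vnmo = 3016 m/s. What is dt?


x/Vnmo = 1218/3016 = 0.403846
(x/Vnmo)^2 = 0.163092
t0^2 = 6.677056
sqrt(6.677056 + 0.163092) = 2.615368
dt = 2.615368 - 2.584 = 0.031368

0.031368


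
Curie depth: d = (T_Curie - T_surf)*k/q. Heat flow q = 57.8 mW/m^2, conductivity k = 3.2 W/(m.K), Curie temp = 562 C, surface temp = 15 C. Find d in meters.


T_Curie - T_surf = 562 - 15 = 547 C
Convert q to W/m^2: 57.8 mW/m^2 = 0.0578 W/m^2
d = 547 * 3.2 / 0.0578 = 30283.74 m

30283.74


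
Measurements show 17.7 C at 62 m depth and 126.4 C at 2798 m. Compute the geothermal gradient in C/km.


dT = 126.4 - 17.7 = 108.7 C
dz = 2798 - 62 = 2736 m
gradient = dT/dz * 1000 = 108.7/2736 * 1000 = 39.7295 C/km

39.7295


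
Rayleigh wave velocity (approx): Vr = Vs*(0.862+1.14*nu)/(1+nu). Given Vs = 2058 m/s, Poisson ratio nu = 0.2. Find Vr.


Numerator factor = 0.862 + 1.14*0.2 = 1.09
Denominator = 1 + 0.2 = 1.2
Vr = 2058 * 1.09 / 1.2 = 1869.35 m/s

1869.35


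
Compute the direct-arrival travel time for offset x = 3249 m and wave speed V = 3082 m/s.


t = x / V
= 3249 / 3082
= 1.0542 s

1.0542


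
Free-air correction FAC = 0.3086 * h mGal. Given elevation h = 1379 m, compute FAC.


FAC = 0.3086 * h
= 0.3086 * 1379
= 425.5594 mGal

425.5594


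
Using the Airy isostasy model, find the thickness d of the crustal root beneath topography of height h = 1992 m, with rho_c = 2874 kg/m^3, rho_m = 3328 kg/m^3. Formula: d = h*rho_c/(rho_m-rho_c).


rho_m - rho_c = 3328 - 2874 = 454
d = 1992 * 2874 / 454
= 5725008 / 454
= 12610.15 m

12610.15


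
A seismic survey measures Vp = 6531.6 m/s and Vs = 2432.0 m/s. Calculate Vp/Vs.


Vp/Vs = 6531.6 / 2432.0
= 2.6857

2.6857


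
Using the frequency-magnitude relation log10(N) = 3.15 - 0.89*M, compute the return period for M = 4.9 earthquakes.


log10(N) = 3.15 - 0.89*4.9 = -1.211
N = 10^-1.211 = 0.061518
T = 1/N = 1/0.061518 = 16.2555 years

16.2555


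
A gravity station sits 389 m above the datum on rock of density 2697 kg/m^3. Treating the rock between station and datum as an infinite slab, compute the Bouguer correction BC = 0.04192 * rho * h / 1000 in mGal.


BC = 0.04192 * rho * h / 1000
= 0.04192 * 2697 * 389 / 1000
= 43.9797 mGal

43.9797


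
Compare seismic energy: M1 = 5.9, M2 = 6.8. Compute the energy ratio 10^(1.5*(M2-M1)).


M2 - M1 = 6.8 - 5.9 = 0.9
1.5 * 0.9 = 1.35
ratio = 10^1.35 = 22.39

22.39


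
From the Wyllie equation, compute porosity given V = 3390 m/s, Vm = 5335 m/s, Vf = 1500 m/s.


1/V - 1/Vm = 1/3390 - 1/5335 = 0.00010754
1/Vf - 1/Vm = 1/1500 - 1/5335 = 0.00047923
phi = 0.00010754 / 0.00047923 = 0.2244

0.2244


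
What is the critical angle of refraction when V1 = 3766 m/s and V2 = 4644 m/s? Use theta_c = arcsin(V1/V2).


V1/V2 = 3766/4644 = 0.810939
theta_c = arcsin(0.810939) = 54.1878 degrees

54.1878


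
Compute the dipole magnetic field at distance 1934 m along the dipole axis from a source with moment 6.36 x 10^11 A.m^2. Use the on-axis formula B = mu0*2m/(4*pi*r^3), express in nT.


m = 6.36 x 10^11 = 636000000000 A.m^2
2m = 1272000000000 A.m^2
r^3 = 1934^3 = 7233848504
B = (4pi*10^-7) * 1272000000000 / (4*pi * 7233848504) * 1e9
= 1598442.342146 / 90903221269.39 * 1e9
= 17584.0011 nT

17584.0011


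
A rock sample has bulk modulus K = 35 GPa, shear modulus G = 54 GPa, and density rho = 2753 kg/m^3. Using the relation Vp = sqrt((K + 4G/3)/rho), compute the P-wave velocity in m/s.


First compute the effective modulus:
K + 4G/3 = 35e9 + 4*54e9/3 = 107000000000.0 Pa
Then divide by density:
107000000000.0 / 2753 = 38866690.8827 Pa/(kg/m^3)
Take the square root:
Vp = sqrt(38866690.8827) = 6234.32 m/s

6234.32


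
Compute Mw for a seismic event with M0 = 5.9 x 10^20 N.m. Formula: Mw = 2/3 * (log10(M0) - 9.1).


log10(M0) = log10(5.9 x 10^20) = 20.7709
Mw = 2/3 * (20.7709 - 9.1)
= 2/3 * 11.6709
= 7.78

7.78


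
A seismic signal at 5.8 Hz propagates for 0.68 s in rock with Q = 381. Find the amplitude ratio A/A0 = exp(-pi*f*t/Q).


pi*f*t/Q = pi*5.8*0.68/381 = 0.032521
A/A0 = exp(-0.032521) = 0.968002

0.968002


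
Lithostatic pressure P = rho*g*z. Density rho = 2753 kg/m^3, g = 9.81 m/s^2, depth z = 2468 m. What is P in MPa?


P = rho * g * z / 1e6
= 2753 * 9.81 * 2468 / 1e6
= 66653103.24 / 1e6
= 66.6531 MPa

66.6531


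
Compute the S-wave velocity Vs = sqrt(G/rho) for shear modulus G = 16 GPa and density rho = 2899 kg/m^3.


Convert G to Pa: G = 16e9 Pa
Compute G/rho = 16e9 / 2899 = 5519144.5326
Vs = sqrt(5519144.5326) = 2349.29 m/s

2349.29


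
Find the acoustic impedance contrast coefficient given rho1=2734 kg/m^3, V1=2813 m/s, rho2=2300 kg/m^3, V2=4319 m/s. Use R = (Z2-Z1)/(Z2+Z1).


Z1 = 2734 * 2813 = 7690742
Z2 = 2300 * 4319 = 9933700
R = (9933700 - 7690742) / (9933700 + 7690742) = 2242958 / 17624442 = 0.1273

0.1273


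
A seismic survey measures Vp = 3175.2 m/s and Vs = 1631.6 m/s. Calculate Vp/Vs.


Vp/Vs = 3175.2 / 1631.6
= 1.9461

1.9461


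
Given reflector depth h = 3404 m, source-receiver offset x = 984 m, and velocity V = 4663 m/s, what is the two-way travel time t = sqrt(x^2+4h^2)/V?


x^2 + 4h^2 = 984^2 + 4*3404^2 = 968256 + 46348864 = 47317120
sqrt(47317120) = 6878.7441
t = 6878.7441 / 4663 = 1.4752 s

1.4752


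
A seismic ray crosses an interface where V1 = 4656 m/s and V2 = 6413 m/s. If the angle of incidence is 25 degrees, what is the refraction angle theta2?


sin(theta1) = sin(25 deg) = 0.422618
sin(theta2) = V2/V1 * sin(theta1) = 6413/4656 * 0.422618 = 0.582099
theta2 = arcsin(0.582099) = 35.5983 degrees

35.5983


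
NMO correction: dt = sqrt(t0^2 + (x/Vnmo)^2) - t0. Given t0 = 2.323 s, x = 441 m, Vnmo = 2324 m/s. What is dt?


x/Vnmo = 441/2324 = 0.189759
(x/Vnmo)^2 = 0.036008
t0^2 = 5.396329
sqrt(5.396329 + 0.036008) = 2.330738
dt = 2.330738 - 2.323 = 0.007738

0.007738


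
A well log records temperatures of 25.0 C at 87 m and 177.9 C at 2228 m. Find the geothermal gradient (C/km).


dT = 177.9 - 25.0 = 152.9 C
dz = 2228 - 87 = 2141 m
gradient = dT/dz * 1000 = 152.9/2141 * 1000 = 71.4152 C/km

71.4152


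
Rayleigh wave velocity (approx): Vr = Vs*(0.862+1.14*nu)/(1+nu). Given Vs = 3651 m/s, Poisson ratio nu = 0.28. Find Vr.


Numerator factor = 0.862 + 1.14*0.28 = 1.1812
Denominator = 1 + 0.28 = 1.28
Vr = 3651 * 1.1812 / 1.28 = 3369.19 m/s

3369.19


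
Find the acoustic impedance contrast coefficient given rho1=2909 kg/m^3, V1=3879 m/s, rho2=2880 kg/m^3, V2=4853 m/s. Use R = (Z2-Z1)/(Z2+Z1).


Z1 = 2909 * 3879 = 11284011
Z2 = 2880 * 4853 = 13976640
R = (13976640 - 11284011) / (13976640 + 11284011) = 2692629 / 25260651 = 0.1066

0.1066


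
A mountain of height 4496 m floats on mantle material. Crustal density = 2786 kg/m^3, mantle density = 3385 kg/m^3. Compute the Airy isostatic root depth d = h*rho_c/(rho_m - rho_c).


rho_m - rho_c = 3385 - 2786 = 599
d = 4496 * 2786 / 599
= 12525856 / 599
= 20911.28 m

20911.28


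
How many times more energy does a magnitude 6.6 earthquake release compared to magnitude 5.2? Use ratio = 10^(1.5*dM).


M2 - M1 = 6.6 - 5.2 = 1.4
1.5 * 1.4 = 2.1
ratio = 10^2.1 = 125.89

125.89


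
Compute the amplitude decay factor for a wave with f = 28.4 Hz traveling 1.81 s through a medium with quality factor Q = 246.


pi*f*t/Q = pi*28.4*1.81/246 = 0.656465
A/A0 = exp(-0.656465) = 0.518682

0.518682


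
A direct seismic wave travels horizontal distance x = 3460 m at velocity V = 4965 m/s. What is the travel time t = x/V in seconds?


t = x / V
= 3460 / 4965
= 0.6969 s

0.6969


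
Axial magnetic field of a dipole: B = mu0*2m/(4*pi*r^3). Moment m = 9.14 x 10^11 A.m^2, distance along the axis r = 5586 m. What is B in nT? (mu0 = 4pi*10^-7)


m = 9.14 x 10^11 = 914000000000 A.m^2
2m = 1828000000000 A.m^2
r^3 = 5586^3 = 174302170056
B = (4pi*10^-7) * 1828000000000 / (4*pi * 174302170056) * 1e9
= 2297132.548305 / 2190345667810.75 * 1e9
= 1048.7534 nT

1048.7534


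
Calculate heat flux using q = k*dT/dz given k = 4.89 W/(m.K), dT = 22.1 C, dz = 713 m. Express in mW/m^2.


q = k * dT / dz * 1000
= 4.89 * 22.1 / 713 * 1000
= 0.151569 * 1000
= 151.5694 mW/m^2

151.5694


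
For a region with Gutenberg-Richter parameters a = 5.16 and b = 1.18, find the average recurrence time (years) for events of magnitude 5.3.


log10(N) = 5.16 - 1.18*5.3 = -1.094
N = 10^-1.094 = 0.080538
T = 1/N = 1/0.080538 = 12.4165 years

12.4165


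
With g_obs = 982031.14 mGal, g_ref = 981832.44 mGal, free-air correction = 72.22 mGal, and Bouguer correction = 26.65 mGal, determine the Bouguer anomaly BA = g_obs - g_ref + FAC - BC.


BA = g_obs - g_ref + FAC - BC
= 982031.14 - 981832.44 + 72.22 - 26.65
= 244.27 mGal

244.27


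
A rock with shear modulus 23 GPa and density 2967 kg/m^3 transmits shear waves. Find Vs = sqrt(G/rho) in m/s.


Convert G to Pa: G = 23e9 Pa
Compute G/rho = 23e9 / 2967 = 7751937.9845
Vs = sqrt(7751937.9845) = 2784.23 m/s

2784.23


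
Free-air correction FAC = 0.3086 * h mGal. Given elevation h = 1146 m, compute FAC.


FAC = 0.3086 * h
= 0.3086 * 1146
= 353.6556 mGal

353.6556


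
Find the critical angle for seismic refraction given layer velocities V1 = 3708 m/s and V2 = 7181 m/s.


V1/V2 = 3708/7181 = 0.516363
theta_c = arcsin(0.516363) = 31.0886 degrees

31.0886


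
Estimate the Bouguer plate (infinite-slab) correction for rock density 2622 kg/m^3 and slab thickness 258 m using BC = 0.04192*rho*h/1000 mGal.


BC = 0.04192 * rho * h / 1000
= 0.04192 * 2622 * 258 / 1000
= 28.3579 mGal

28.3579


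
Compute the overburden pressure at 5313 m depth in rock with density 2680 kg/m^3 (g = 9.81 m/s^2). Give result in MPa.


P = rho * g * z / 1e6
= 2680 * 9.81 * 5313 / 1e6
= 139683020.4 / 1e6
= 139.683 MPa

139.683


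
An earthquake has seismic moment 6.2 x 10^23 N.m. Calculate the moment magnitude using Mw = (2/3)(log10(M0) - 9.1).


log10(M0) = log10(6.2 x 10^23) = 23.7924
Mw = 2/3 * (23.7924 - 9.1)
= 2/3 * 14.6924
= 9.79

9.79


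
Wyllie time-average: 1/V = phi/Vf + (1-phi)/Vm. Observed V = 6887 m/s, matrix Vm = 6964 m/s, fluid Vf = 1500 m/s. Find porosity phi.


1/V - 1/Vm = 1/6887 - 1/6964 = 1.61e-06
1/Vf - 1/Vm = 1/1500 - 1/6964 = 0.00052307
phi = 1.61e-06 / 0.00052307 = 0.0031

0.0031


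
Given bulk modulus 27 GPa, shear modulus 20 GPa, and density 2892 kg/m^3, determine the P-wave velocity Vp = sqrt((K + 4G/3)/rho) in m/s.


First compute the effective modulus:
K + 4G/3 = 27e9 + 4*20e9/3 = 53666666666.67 Pa
Then divide by density:
53666666666.67 / 2892 = 18556938.6814 Pa/(kg/m^3)
Take the square root:
Vp = sqrt(18556938.6814) = 4307.78 m/s

4307.78


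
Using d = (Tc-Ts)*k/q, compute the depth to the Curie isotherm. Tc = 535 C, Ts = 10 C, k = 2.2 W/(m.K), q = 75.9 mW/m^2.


T_Curie - T_surf = 535 - 10 = 525 C
Convert q to W/m^2: 75.9 mW/m^2 = 0.0759 W/m^2
d = 525 * 2.2 / 0.0759 = 15217.39 m

15217.39


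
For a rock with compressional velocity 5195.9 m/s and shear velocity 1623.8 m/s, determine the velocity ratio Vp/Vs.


Vp/Vs = 5195.9 / 1623.8
= 3.1998

3.1998


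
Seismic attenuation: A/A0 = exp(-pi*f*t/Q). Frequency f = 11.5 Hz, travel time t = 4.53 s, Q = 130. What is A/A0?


pi*f*t/Q = pi*11.5*4.53/130 = 1.258933
A/A0 = exp(-1.258933) = 0.283957

0.283957


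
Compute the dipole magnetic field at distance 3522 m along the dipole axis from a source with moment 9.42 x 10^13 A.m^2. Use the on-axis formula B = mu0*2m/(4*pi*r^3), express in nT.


m = 9.42 x 10^13 = 94200000000000 A.m^2
2m = 188400000000000 A.m^2
r^3 = 3522^3 = 43688592648
B = (4pi*10^-7) * 188400000000000 / (4*pi * 43688592648) * 1e9
= 236750422.374527 / 549007046834.54 * 1e9
= 431233.8498 nT

431233.8498


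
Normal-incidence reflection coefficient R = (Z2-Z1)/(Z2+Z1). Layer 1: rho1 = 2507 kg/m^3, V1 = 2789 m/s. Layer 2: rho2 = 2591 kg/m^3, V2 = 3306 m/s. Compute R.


Z1 = 2507 * 2789 = 6992023
Z2 = 2591 * 3306 = 8565846
R = (8565846 - 6992023) / (8565846 + 6992023) = 1573823 / 15557869 = 0.1012

0.1012


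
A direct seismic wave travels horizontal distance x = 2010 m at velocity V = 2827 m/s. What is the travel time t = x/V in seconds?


t = x / V
= 2010 / 2827
= 0.711 s

0.711


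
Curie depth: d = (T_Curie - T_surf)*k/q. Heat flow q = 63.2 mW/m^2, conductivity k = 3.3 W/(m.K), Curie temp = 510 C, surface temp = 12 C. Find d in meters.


T_Curie - T_surf = 510 - 12 = 498 C
Convert q to W/m^2: 63.2 mW/m^2 = 0.0632 W/m^2
d = 498 * 3.3 / 0.0632 = 26003.16 m

26003.16


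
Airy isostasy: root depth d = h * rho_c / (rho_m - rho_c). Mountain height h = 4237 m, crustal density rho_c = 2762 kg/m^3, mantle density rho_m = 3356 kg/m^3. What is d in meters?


rho_m - rho_c = 3356 - 2762 = 594
d = 4237 * 2762 / 594
= 11702594 / 594
= 19701.34 m

19701.34


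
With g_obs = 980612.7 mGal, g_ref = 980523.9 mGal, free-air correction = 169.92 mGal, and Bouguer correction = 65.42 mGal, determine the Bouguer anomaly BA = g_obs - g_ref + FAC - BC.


BA = g_obs - g_ref + FAC - BC
= 980612.7 - 980523.9 + 169.92 - 65.42
= 193.3 mGal

193.3


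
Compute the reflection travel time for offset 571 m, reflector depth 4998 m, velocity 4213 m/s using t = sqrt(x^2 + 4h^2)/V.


x^2 + 4h^2 = 571^2 + 4*4998^2 = 326041 + 99920016 = 100246057
sqrt(100246057) = 10012.2953
t = 10012.2953 / 4213 = 2.3765 s

2.3765


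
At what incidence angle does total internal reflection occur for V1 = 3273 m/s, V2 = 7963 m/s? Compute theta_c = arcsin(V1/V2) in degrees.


V1/V2 = 3273/7963 = 0.411026
theta_c = arcsin(0.411026) = 24.2693 degrees

24.2693


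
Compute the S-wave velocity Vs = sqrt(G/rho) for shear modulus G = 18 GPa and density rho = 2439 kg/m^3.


Convert G to Pa: G = 18e9 Pa
Compute G/rho = 18e9 / 2439 = 7380073.8007
Vs = sqrt(7380073.8007) = 2716.63 m/s

2716.63


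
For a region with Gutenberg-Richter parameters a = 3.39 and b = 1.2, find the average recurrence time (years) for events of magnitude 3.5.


log10(N) = 3.39 - 1.2*3.5 = -0.81
N = 10^-0.81 = 0.154882
T = 1/N = 1/0.154882 = 6.4565 years

6.4565


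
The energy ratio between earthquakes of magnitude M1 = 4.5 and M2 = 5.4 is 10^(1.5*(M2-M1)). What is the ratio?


M2 - M1 = 5.4 - 4.5 = 0.9
1.5 * 0.9 = 1.35
ratio = 10^1.35 = 22.39

22.39


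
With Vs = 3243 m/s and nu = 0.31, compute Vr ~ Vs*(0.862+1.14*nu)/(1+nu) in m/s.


Numerator factor = 0.862 + 1.14*0.31 = 1.2154
Denominator = 1 + 0.31 = 1.31
Vr = 3243 * 1.2154 / 1.31 = 3008.81 m/s

3008.81


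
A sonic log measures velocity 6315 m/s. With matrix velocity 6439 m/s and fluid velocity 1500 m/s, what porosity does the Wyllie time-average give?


1/V - 1/Vm = 1/6315 - 1/6439 = 3.05e-06
1/Vf - 1/Vm = 1/1500 - 1/6439 = 0.00051136
phi = 3.05e-06 / 0.00051136 = 0.006

0.006


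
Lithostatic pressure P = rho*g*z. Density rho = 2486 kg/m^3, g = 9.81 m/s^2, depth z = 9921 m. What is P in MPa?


P = rho * g * z / 1e6
= 2486 * 9.81 * 9921 / 1e6
= 241949974.86 / 1e6
= 241.95 MPa

241.95


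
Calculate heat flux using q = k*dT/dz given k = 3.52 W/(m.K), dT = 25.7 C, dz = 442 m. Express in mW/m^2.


q = k * dT / dz * 1000
= 3.52 * 25.7 / 442 * 1000
= 0.20467 * 1000
= 204.6697 mW/m^2

204.6697


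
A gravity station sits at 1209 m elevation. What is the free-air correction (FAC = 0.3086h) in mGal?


FAC = 0.3086 * h
= 0.3086 * 1209
= 373.0974 mGal

373.0974


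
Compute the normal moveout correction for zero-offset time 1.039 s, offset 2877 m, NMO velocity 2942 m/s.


x/Vnmo = 2877/2942 = 0.977906
(x/Vnmo)^2 = 0.956301
t0^2 = 1.079521
sqrt(1.079521 + 0.956301) = 1.426822
dt = 1.426822 - 1.039 = 0.387822

0.387822


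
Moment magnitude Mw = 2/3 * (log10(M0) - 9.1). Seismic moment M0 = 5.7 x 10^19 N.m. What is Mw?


log10(M0) = log10(5.7 x 10^19) = 19.7559
Mw = 2/3 * (19.7559 - 9.1)
= 2/3 * 10.6559
= 7.1

7.1


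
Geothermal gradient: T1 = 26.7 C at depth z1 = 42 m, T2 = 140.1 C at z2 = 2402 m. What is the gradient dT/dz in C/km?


dT = 140.1 - 26.7 = 113.4 C
dz = 2402 - 42 = 2360 m
gradient = dT/dz * 1000 = 113.4/2360 * 1000 = 48.0508 C/km

48.0508


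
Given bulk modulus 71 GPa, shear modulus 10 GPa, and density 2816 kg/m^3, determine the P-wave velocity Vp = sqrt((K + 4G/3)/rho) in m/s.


First compute the effective modulus:
K + 4G/3 = 71e9 + 4*10e9/3 = 84333333333.33 Pa
Then divide by density:
84333333333.33 / 2816 = 29947916.6667 Pa/(kg/m^3)
Take the square root:
Vp = sqrt(29947916.6667) = 5472.47 m/s

5472.47


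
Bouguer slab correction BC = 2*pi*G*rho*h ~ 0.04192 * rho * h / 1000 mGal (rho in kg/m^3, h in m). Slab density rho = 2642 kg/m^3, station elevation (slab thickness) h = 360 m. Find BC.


BC = 0.04192 * rho * h / 1000
= 0.04192 * 2642 * 360 / 1000
= 39.871 mGal

39.871


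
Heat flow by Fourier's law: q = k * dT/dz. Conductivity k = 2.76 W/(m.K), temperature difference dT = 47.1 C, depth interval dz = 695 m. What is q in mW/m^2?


q = k * dT / dz * 1000
= 2.76 * 47.1 / 695 * 1000
= 0.187045 * 1000
= 187.0446 mW/m^2

187.0446


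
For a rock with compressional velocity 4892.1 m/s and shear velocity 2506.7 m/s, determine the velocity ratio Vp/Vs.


Vp/Vs = 4892.1 / 2506.7
= 1.9516

1.9516


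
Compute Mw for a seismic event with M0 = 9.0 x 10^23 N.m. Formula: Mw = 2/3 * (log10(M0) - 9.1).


log10(M0) = log10(9.0 x 10^23) = 23.9542
Mw = 2/3 * (23.9542 - 9.1)
= 2/3 * 14.8542
= 9.9

9.9


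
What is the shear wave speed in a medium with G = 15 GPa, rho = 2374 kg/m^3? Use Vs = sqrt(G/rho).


Convert G to Pa: G = 15e9 Pa
Compute G/rho = 15e9 / 2374 = 6318449.8736
Vs = sqrt(6318449.8736) = 2513.65 m/s

2513.65


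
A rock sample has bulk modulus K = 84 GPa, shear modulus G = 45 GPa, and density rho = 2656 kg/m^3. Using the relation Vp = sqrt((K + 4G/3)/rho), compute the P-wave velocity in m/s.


First compute the effective modulus:
K + 4G/3 = 84e9 + 4*45e9/3 = 144000000000.0 Pa
Then divide by density:
144000000000.0 / 2656 = 54216867.4699 Pa/(kg/m^3)
Take the square root:
Vp = sqrt(54216867.4699) = 7363.21 m/s

7363.21


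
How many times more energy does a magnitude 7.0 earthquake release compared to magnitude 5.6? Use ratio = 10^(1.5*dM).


M2 - M1 = 7.0 - 5.6 = 1.4
1.5 * 1.4 = 2.1
ratio = 10^2.1 = 125.89

125.89


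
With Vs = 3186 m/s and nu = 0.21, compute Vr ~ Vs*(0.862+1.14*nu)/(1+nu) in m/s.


Numerator factor = 0.862 + 1.14*0.21 = 1.1014
Denominator = 1 + 0.21 = 1.21
Vr = 3186 * 1.1014 / 1.21 = 2900.05 m/s

2900.05


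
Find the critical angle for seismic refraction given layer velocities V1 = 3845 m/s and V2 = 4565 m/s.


V1/V2 = 3845/4565 = 0.842278
theta_c = arcsin(0.842278) = 57.3815 degrees

57.3815


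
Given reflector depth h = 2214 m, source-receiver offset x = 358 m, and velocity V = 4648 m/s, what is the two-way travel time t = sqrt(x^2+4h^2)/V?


x^2 + 4h^2 = 358^2 + 4*2214^2 = 128164 + 19607184 = 19735348
sqrt(19735348) = 4442.4484
t = 4442.4484 / 4648 = 0.9558 s

0.9558


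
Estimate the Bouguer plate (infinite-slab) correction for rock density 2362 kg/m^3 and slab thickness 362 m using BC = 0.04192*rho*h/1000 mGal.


BC = 0.04192 * rho * h / 1000
= 0.04192 * 2362 * 362 / 1000
= 35.8434 mGal

35.8434


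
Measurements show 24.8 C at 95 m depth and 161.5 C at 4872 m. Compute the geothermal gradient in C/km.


dT = 161.5 - 24.8 = 136.7 C
dz = 4872 - 95 = 4777 m
gradient = dT/dz * 1000 = 136.7/4777 * 1000 = 28.6163 C/km

28.6163


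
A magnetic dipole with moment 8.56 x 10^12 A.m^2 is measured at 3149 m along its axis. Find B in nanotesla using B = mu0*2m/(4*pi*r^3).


m = 8.56 x 10^12 = 8560000000000 A.m^2
2m = 17120000000000 A.m^2
r^3 = 3149^3 = 31226116949
B = (4pi*10^-7) * 17120000000000 / (4*pi * 31226116949) * 1e9
= 21513626.491783 / 392398958428.46 * 1e9
= 54825.9011 nT

54825.9011


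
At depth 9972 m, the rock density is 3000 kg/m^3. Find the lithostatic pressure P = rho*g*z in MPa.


P = rho * g * z / 1e6
= 3000 * 9.81 * 9972 / 1e6
= 293475960.0 / 1e6
= 293.476 MPa

293.476


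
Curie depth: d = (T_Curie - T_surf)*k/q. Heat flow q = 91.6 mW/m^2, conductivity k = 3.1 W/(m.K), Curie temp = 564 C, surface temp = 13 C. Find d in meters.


T_Curie - T_surf = 564 - 13 = 551 C
Convert q to W/m^2: 91.6 mW/m^2 = 0.0916 W/m^2
d = 551 * 3.1 / 0.0916 = 18647.38 m

18647.38


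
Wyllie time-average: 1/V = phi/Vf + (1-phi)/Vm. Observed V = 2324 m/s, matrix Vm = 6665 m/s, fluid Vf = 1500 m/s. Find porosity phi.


1/V - 1/Vm = 1/2324 - 1/6665 = 0.00028026
1/Vf - 1/Vm = 1/1500 - 1/6665 = 0.00051663
phi = 0.00028026 / 0.00051663 = 0.5425

0.5425


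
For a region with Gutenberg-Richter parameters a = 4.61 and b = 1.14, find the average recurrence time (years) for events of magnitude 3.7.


log10(N) = 4.61 - 1.14*3.7 = 0.392
N = 10^0.392 = 2.466039
T = 1/N = 1/2.466039 = 0.4055 years

0.4055


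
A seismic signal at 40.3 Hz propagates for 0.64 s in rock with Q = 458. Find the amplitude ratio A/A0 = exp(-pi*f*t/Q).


pi*f*t/Q = pi*40.3*0.64/458 = 0.176917
A/A0 = exp(-0.176917) = 0.837849

0.837849


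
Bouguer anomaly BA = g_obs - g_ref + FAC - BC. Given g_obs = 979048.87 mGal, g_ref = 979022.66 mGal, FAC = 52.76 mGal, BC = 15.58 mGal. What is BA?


BA = g_obs - g_ref + FAC - BC
= 979048.87 - 979022.66 + 52.76 - 15.58
= 63.39 mGal

63.39


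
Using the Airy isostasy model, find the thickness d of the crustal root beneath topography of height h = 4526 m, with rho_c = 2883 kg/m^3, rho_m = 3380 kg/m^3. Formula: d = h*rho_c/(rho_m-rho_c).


rho_m - rho_c = 3380 - 2883 = 497
d = 4526 * 2883 / 497
= 13048458 / 497
= 26254.44 m

26254.44


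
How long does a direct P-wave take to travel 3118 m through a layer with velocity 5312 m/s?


t = x / V
= 3118 / 5312
= 0.587 s

0.587


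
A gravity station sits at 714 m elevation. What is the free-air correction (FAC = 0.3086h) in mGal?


FAC = 0.3086 * h
= 0.3086 * 714
= 220.3404 mGal

220.3404


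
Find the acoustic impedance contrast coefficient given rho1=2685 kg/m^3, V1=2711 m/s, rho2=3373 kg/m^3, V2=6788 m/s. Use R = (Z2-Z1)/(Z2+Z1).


Z1 = 2685 * 2711 = 7279035
Z2 = 3373 * 6788 = 22895924
R = (22895924 - 7279035) / (22895924 + 7279035) = 15616889 / 30174959 = 0.5175

0.5175


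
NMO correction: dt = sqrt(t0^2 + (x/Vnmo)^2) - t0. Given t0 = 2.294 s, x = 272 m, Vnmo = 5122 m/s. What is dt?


x/Vnmo = 272/5122 = 0.053104
(x/Vnmo)^2 = 0.00282
t0^2 = 5.262436
sqrt(5.262436 + 0.00282) = 2.294615
dt = 2.294615 - 2.294 = 0.000615

6.150000e-04


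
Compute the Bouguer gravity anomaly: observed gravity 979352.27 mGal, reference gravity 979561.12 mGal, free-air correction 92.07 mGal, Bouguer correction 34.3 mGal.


BA = g_obs - g_ref + FAC - BC
= 979352.27 - 979561.12 + 92.07 - 34.3
= -151.08 mGal

-151.08


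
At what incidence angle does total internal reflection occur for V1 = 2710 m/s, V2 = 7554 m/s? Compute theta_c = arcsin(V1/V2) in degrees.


V1/V2 = 2710/7554 = 0.35875
theta_c = arcsin(0.35875) = 21.0235 degrees

21.0235


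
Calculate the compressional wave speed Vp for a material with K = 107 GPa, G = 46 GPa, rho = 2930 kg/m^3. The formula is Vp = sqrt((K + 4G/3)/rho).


First compute the effective modulus:
K + 4G/3 = 107e9 + 4*46e9/3 = 168333333333.33 Pa
Then divide by density:
168333333333.33 / 2930 = 57451649.6018 Pa/(kg/m^3)
Take the square root:
Vp = sqrt(57451649.6018) = 7579.69 m/s

7579.69


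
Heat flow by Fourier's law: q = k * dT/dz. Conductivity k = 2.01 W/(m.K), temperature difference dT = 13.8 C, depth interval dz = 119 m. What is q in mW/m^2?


q = k * dT / dz * 1000
= 2.01 * 13.8 / 119 * 1000
= 0.233092 * 1000
= 233.0924 mW/m^2

233.0924


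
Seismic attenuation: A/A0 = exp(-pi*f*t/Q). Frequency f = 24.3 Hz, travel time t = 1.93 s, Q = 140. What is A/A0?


pi*f*t/Q = pi*24.3*1.93/140 = 1.052411
A/A0 = exp(-1.052411) = 0.349095

0.349095


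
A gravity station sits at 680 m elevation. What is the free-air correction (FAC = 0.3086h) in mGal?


FAC = 0.3086 * h
= 0.3086 * 680
= 209.848 mGal

209.848


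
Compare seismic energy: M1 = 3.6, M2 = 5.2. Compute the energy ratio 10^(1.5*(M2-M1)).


M2 - M1 = 5.2 - 3.6 = 1.6
1.5 * 1.6 = 2.4
ratio = 10^2.4 = 251.19

251.19


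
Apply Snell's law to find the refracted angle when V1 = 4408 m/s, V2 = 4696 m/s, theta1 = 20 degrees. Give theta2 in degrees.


sin(theta1) = sin(20 deg) = 0.34202
sin(theta2) = V2/V1 * sin(theta1) = 4696/4408 * 0.34202 = 0.364366
theta2 = arcsin(0.364366) = 21.3686 degrees

21.3686


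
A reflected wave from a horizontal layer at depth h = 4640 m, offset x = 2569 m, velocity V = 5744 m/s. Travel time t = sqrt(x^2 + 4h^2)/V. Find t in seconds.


x^2 + 4h^2 = 2569^2 + 4*4640^2 = 6599761 + 86118400 = 92718161
sqrt(92718161) = 9629.027
t = 9629.027 / 5744 = 1.6764 s

1.6764


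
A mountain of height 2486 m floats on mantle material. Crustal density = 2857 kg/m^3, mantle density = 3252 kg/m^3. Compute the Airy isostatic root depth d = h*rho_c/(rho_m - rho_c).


rho_m - rho_c = 3252 - 2857 = 395
d = 2486 * 2857 / 395
= 7102502 / 395
= 17981.02 m

17981.02


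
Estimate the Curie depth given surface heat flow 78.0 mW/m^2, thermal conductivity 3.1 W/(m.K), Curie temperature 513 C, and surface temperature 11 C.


T_Curie - T_surf = 513 - 11 = 502 C
Convert q to W/m^2: 78.0 mW/m^2 = 0.078 W/m^2
d = 502 * 3.1 / 0.078 = 19951.28 m

19951.28


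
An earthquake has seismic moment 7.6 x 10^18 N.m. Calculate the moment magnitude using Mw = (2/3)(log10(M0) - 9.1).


log10(M0) = log10(7.6 x 10^18) = 18.8808
Mw = 2/3 * (18.8808 - 9.1)
= 2/3 * 9.7808
= 6.52

6.52


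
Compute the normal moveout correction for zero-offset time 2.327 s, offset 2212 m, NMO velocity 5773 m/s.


x/Vnmo = 2212/5773 = 0.383163
(x/Vnmo)^2 = 0.146814
t0^2 = 5.414929
sqrt(5.414929 + 0.146814) = 2.358335
dt = 2.358335 - 2.327 = 0.031335

0.031335


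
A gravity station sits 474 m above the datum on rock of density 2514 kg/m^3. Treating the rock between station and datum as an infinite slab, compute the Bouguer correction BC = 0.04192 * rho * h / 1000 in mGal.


BC = 0.04192 * rho * h / 1000
= 0.04192 * 2514 * 474 / 1000
= 49.9534 mGal

49.9534


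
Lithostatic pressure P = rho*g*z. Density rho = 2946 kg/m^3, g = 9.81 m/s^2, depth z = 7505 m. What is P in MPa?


P = rho * g * z / 1e6
= 2946 * 9.81 * 7505 / 1e6
= 216896451.3 / 1e6
= 216.8965 MPa

216.8965


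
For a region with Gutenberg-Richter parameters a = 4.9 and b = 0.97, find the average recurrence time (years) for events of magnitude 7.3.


log10(N) = 4.9 - 0.97*7.3 = -2.181
N = 10^-2.181 = 0.006592
T = 1/N = 1/0.006592 = 151.705 years

151.705


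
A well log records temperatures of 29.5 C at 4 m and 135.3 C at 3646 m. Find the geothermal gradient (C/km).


dT = 135.3 - 29.5 = 105.8 C
dz = 3646 - 4 = 3642 m
gradient = dT/dz * 1000 = 105.8/3642 * 1000 = 29.05 C/km

29.05


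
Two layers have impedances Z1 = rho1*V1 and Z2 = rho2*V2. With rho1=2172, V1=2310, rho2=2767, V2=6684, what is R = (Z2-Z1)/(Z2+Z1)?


Z1 = 2172 * 2310 = 5017320
Z2 = 2767 * 6684 = 18494628
R = (18494628 - 5017320) / (18494628 + 5017320) = 13477308 / 23511948 = 0.5732

0.5732


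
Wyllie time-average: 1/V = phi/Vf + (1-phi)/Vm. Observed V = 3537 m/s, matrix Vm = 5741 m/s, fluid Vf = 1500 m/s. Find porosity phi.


1/V - 1/Vm = 1/3537 - 1/5741 = 0.00010854
1/Vf - 1/Vm = 1/1500 - 1/5741 = 0.00049248
phi = 0.00010854 / 0.00049248 = 0.2204

0.2204


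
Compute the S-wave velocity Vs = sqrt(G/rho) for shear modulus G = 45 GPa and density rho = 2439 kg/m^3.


Convert G to Pa: G = 45e9 Pa
Compute G/rho = 45e9 / 2439 = 18450184.5018
Vs = sqrt(18450184.5018) = 4295.37 m/s

4295.37


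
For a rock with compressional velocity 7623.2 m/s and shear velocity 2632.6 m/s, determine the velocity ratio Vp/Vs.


Vp/Vs = 7623.2 / 2632.6
= 2.8957

2.8957


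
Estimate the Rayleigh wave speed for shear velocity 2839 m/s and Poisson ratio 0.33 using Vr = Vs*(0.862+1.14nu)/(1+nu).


Numerator factor = 0.862 + 1.14*0.33 = 1.2382
Denominator = 1 + 0.33 = 1.33
Vr = 2839 * 1.2382 / 1.33 = 2643.04 m/s

2643.04


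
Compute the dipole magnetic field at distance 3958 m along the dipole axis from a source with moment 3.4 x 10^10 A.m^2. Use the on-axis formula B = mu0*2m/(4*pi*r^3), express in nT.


m = 3.4 x 10^10 = 34000000000 A.m^2
2m = 68000000000 A.m^2
r^3 = 3958^3 = 62005093912
B = (4pi*10^-7) * 68000000000 / (4*pi * 62005093912) * 1e9
= 85451.320178 / 779178990076.34 * 1e9
= 109.6684 nT

109.6684
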